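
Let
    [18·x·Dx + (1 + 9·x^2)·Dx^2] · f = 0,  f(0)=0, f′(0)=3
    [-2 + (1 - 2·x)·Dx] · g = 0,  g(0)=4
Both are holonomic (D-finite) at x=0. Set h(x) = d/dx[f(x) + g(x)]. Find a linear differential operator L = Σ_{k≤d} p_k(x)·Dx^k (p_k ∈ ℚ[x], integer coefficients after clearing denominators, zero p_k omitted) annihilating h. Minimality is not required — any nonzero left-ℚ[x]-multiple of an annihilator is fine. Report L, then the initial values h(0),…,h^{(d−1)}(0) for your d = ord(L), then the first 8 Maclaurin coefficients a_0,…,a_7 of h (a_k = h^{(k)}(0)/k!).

L = (36 - 288·x - 972·x^2) + (-21 + 36·x - 9·x^2 - 972·x^3)·Dx + (2 + 5·x + 45·x^3 - 162·x^4)·Dx^2  (order 2).
h: a_k = 11, 32, 69, 256, 883, 1536, 1397, 8192, …
ICs: h(0) = 11, h′(0) = 32.

f: a_k = 0, 3, 0, -9, 0, 243/5, 0, -2187/7, …
g: a_k = 4, 8, 16, 32, 64, 128, 256, 512, …
h₀=f+g: left-lcm gives L₀, ord ≤ 3.
h₀' ⇒ L via d/dx closure of L₀.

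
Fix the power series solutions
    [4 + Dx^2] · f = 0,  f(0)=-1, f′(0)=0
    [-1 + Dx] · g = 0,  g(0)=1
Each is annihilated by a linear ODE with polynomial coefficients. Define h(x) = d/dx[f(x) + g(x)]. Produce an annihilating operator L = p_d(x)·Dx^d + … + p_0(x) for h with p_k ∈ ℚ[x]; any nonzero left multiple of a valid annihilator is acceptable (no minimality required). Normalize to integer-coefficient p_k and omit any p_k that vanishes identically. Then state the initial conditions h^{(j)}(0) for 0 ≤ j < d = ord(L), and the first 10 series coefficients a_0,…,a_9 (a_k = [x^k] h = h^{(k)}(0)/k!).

L = 4 - 4·Dx + Dx^2 - Dx^3  (order 3).
h: a_k = 1, 5, 1/2, -5/2, 1/24, 13/24, 1/720, -17/336, 1/40320, 205/72576, …
ICs: h(0) = 1, h′(0) = 5, h′′(0) = 1.

f: a_k = -1, 0, 2, 0, -2/3, 0, 4/45, 0, -2/315, 0, …
g: a_k = 1, 1, 1/2, 1/6, 1/24, 1/120, 1/720, 1/5040, 1/40320, 1/362880, …
Sum ⇒ L₀ = lclm(L_f,L_g) in ℚ(x)⟨Dx⟩.
h=h₀': d/dx-closure on L₀ ⇒ L.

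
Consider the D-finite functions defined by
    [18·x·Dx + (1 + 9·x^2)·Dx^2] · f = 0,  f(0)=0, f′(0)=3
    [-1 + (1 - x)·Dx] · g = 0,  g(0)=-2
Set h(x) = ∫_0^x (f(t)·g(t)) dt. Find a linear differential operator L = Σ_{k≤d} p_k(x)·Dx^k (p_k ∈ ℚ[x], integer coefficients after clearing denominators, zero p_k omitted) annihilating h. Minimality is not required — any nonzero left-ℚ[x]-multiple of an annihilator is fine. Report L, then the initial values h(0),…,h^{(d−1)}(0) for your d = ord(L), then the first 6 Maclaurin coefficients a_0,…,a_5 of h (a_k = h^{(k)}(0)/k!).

f: a_k = 0, 3, 0, -9, 0, 243/5, …
g: a_k = -2, -2, -2, -2, -2, -2, …
f·g: L₀ = L_f ⊗_s L_g, ord ≤ 2·1.
h=∫h₀ ⇒ L = L₀·Dx.
L = 18·x·Dx + (2 - 18·x + 36·x^2)·Dx^2 + (-1 + x - 9·x^2 + 9·x^3)·Dx^3  (order 3).
h: a_k = 0, 0, -3, -2, 3, 12/5, …
ICs: h(0) = 0, h′(0) = 0, h′′(0) = -6.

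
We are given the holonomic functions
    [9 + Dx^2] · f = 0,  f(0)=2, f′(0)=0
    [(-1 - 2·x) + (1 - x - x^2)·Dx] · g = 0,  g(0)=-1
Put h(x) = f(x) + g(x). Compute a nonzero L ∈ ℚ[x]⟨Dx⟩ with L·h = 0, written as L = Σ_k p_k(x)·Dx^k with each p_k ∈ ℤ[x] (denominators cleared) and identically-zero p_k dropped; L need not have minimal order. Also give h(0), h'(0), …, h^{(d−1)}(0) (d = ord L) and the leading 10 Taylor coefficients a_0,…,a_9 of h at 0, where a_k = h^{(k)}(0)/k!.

f: a_k = 2, 0, -9, 0, 27/4, 0, -81/40, 0, 729/2240, 0, …
g: a_k = -1, -1, -2, -3, -5, -8, -13, -21, -34, -55, …
L₀ := lclm(L_f,L_g); ord L₀ ≤ 2+1.
L = (-243 - 432·x + 81·x^2 - 216·x^3 - 405·x^4 - 162·x^5) + (117 - 225·x - 36·x^2 + 297·x^3 - 54·x^4 - 243·x^5 - 81·x^6)·Dx + (-27 - 48·x + 9·x^2 - 24·x^3 - 45·x^4 - 18·x^5)·Dx^2 + (13 - 25·x - 4·x^2 + 33·x^3 - 6·x^4 - 27·x^5 - 9·x^6)·Dx^3  (order 3).
h: a_k = 1, -1, -11, -3, 7/4, -8, -601/40, -21, -75431/2240, -55, …
ICs: h(0) = 1, h′(0) = -1, h′′(0) = -22.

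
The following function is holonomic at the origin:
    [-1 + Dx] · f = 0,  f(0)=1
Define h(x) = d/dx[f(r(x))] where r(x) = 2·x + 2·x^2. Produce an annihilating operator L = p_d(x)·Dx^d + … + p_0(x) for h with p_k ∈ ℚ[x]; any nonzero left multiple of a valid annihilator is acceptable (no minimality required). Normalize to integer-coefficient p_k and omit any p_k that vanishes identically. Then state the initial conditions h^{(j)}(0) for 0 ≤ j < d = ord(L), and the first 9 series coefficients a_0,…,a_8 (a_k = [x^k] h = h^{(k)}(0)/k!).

f: a_k = 1, 1, 1/2, 1/6, 1/24, 1/120, 1/720, 1/5040, 1/40320, …
Change of var in L_f (x↦r) gives L₀.
Derive L from L₀ (diff closure).
L = (4 + 8·x + 8·x^2) + (-1 - 2·x)·Dx  (order 1).
h: a_k = 2, 8, 16, 80/3, 104/3, 608/15, 1856/45, 12224/315, 2096/63, …
ICs: h(0) = 2.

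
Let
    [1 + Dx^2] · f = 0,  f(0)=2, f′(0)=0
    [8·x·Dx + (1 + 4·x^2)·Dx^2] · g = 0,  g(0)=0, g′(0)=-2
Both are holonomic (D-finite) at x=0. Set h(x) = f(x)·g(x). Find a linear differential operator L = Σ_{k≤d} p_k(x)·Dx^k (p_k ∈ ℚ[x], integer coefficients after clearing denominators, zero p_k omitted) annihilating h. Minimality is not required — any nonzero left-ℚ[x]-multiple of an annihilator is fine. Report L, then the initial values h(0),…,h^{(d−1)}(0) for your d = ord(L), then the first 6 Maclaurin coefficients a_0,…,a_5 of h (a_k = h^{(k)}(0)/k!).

f: a_k = 2, 0, -1, 0, 1/12, 0, …
g: a_k = 0, -2, 0, 8/3, 0, -32/5, …
Product ⇒ symmetric product L₀, ord ≤ 4.
L = (85 + 944·x^2 + 416·x^4 + 256·x^6 + 256·x^8) + (144·x + 704·x^3 + 768·x^5 + 1024·x^7)·Dx + (90 + 992·x^2 + 576·x^4 + 512·x^6 + 512·x^8)·Dx^2 + (144·x + 704·x^3 + 768·x^5 + 1024·x^7)·Dx^3 + (5 + 48·x^2 + 160·x^4 + 256·x^6 + 256·x^8)·Dx^4  (order 4).
h: a_k = 0, -4, 0, 22/3, 0, -469/30, …
ICs: h(0) = 0, h′(0) = -4, h′′(0) = 0, h′′′(0) = 44.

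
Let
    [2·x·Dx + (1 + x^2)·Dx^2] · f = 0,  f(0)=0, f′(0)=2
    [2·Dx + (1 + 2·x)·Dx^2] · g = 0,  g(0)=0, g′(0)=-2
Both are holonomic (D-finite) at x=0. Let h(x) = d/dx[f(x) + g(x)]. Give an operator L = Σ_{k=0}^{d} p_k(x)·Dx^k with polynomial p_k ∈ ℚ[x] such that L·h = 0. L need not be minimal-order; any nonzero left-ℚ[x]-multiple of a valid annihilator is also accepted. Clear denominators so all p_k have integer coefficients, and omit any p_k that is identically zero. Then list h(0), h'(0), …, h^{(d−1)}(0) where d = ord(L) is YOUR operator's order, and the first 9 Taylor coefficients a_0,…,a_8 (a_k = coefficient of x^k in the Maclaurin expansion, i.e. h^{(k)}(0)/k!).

f: a_k = 0, 2, 0, -2/3, 0, 2/5, 0, -2/7, 0, …
g: a_k = 0, -2, 2, -8/3, 4, -32/5, 32/3, -128/7, 32, …
f+g: L₀ = lclm(L_f,L_g), ord ≤ 2+2.
h=h₀': d/dx-closure on L₀ ⇒ L.
L = (-2 - 12·x + 6·x^2 + 4·x^3) + (-5 - 4·x - 9·x^2 + 12·x^3 + 8·x^4)·Dx + (-1 - x + 2·x^2 + x^3 + 3·x^4 + 2·x^5)·Dx^2  (order 2).
h: a_k = 0, 4, -10, 16, -30, 64, -130, 256, -510, …
ICs: h(0) = 0, h′(0) = 4.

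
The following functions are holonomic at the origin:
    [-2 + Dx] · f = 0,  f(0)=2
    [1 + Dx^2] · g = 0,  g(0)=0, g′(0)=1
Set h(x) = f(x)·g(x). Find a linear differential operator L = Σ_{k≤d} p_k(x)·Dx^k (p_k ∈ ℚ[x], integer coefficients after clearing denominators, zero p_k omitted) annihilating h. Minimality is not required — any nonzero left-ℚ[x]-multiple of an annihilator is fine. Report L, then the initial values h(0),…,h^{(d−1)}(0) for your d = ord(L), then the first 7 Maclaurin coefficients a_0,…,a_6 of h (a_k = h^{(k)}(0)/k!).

f: a_k = 2, 4, 4, 8/3, 4/3, 8/15, 8/45, …
g: a_k = 0, 1, 0, -1/6, 0, 1/120, 0, …
L₀ := L_f ⊗_s L_g (sym. prod.), ord ≤ 2.
L = 5 - 4·Dx + Dx^2  (order 2).
h: a_k = 0, 2, 4, 11/3, 2, 41/60, 11/90, …
ICs: h(0) = 0, h′(0) = 2.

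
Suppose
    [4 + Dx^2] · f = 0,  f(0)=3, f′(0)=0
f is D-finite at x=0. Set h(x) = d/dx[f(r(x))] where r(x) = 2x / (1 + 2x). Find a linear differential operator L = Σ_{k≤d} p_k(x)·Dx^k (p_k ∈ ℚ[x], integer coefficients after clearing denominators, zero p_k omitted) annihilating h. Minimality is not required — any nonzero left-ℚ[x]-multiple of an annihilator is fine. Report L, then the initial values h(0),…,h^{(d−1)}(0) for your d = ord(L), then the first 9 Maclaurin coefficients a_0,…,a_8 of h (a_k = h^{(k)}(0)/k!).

f: a_k = 3, 0, -6, 0, 2, 0, -4/15, 0, 2/105, …
Change of var in L_f (x↦r) gives L₀.
Derive L from L₀ (diff closure).
L = (40 + 96·x + 96·x^2) + (12 + 72·x + 144·x^2 + 96·x^3)·Dx + (1 + 8·x + 24·x^2 + 32·x^3 + 16·x^4)·Dx^2  (order 2).
h: a_k = 0, -48, 288, -1024, 2560, -19712/5, -10752/5, 4820992/105, -7938048/35, …
ICs: h(0) = 0, h′(0) = -48.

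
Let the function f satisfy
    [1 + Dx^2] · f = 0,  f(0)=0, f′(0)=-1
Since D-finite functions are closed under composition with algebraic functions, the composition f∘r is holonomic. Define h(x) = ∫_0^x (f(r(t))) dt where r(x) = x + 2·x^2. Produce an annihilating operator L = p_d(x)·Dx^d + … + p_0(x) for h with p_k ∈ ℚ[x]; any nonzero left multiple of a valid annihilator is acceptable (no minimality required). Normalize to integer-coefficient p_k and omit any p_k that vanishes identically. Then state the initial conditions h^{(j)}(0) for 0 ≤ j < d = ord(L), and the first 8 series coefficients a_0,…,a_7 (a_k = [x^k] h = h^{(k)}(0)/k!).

f: a_k = 0, -1, 0, 1/6, 0, -1/120, 0, 1/5040, …
h₀=f(r): pull back L_f along r ⇒ L₀.
h=∫h₀ ⇒ L = L₀·Dx.
L = (1 + 12·x + 48·x^2 + 64·x^3)·Dx - 4·Dx^2 + (1 + 4·x)·Dx^3  (order 3).
h: a_k = 0, 0, -1/2, -2/3, 1/24, 1/5, 239/720, 5/28, …
ICs: h(0) = 0, h′(0) = 0, h′′(0) = -1.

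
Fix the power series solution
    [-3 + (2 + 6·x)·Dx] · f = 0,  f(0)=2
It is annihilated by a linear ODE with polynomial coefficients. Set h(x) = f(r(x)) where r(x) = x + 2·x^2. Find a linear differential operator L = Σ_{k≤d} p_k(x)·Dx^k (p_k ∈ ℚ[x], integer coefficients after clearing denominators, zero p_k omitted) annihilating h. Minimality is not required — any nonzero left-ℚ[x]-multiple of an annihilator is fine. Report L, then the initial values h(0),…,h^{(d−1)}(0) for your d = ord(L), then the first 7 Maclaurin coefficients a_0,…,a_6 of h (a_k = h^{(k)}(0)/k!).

f: a_k = 2, 3, -9/4, 27/8, -405/64, 1701/128, -15309/512, …
f∘r: x↦r, Dx↦Dx/r' in L_f ⇒ L₀.
L = (-3 - 12·x) + (2 + 6·x + 12·x^2)·Dx  (order 1).
h: a_k = 2, 3, 15/4, -45/8, 315/64, 405/128, -11205/512, …
ICs: h(0) = 2.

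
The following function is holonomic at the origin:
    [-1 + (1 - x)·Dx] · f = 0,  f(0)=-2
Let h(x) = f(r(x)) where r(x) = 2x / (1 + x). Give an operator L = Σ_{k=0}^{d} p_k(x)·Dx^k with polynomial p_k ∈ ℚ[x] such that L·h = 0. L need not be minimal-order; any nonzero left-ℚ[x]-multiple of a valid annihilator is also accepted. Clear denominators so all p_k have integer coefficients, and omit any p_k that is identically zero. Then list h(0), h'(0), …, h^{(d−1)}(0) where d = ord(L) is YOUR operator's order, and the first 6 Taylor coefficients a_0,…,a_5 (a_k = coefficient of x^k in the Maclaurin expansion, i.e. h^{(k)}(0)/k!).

L = 2 + (-1 + x^2)·Dx  (order 1).
h: a_k = -2, -4, -4, -4, -4, -4, …
ICs: h(0) = -2.

f: a_k = -2, -2, -2, -2, -2, -2, …
h₀=f(r): pull back L_f along r ⇒ L₀.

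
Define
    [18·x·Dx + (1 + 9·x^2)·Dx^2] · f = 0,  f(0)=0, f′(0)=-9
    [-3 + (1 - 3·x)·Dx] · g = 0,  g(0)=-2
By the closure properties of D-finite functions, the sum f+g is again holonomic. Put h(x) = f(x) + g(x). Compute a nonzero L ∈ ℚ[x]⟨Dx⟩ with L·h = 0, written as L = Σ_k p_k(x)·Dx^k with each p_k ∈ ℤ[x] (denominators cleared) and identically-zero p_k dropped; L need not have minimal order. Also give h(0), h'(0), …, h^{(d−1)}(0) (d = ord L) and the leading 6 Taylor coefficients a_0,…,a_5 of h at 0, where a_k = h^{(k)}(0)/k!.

L = (18 - 216·x - 486·x^2)·Dx + (-12 + 18·x - 108·x^2 - 486·x^3)·Dx^2 + (1 - 81·x^4)·Dx^3  (order 3).
h: a_k = -2, -15, -18, -27, -162, -3159/5, …
ICs: h(0) = -2, h′(0) = -15, h′′(0) = -36.

f: a_k = 0, -9, 0, 27, 0, -729/5, …
g: a_k = -2, -6, -18, -54, -162, -486, …
L₀ := lclm(L_f,L_g); ord L₀ ≤ 2+1.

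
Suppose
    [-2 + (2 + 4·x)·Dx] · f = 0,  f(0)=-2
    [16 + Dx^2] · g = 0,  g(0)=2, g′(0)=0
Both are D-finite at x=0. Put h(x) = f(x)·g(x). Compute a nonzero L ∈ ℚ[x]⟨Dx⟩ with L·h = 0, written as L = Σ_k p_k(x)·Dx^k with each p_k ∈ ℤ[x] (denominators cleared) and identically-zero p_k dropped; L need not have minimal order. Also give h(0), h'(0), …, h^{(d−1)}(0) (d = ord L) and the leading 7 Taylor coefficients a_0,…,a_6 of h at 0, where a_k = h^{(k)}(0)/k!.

L = (19 + 64·x + 64·x^2) + (-2 - 4·x)·Dx + (1 + 4·x + 4·x^2)·Dx^2  (order 2).
h: a_k = -4, -4, 34, 30, -337/6, -181/6, 5281/180, …
ICs: h(0) = -4, h′(0) = -4.

f: a_k = -2, -2, 1, -1, 5/4, -7/4, 21/8, …
g: a_k = 2, 0, -16, 0, 64/3, 0, -512/45, …
Product ⇒ symmetric product L₀, ord ≤ 2.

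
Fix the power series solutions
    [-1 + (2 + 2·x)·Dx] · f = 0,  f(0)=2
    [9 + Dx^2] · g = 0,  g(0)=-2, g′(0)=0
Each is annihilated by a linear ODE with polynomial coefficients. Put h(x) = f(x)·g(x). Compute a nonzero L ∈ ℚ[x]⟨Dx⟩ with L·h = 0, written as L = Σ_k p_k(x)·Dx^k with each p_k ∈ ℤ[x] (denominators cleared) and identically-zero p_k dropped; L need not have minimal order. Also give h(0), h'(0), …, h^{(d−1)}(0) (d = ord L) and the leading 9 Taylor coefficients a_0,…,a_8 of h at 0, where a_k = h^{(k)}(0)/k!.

L = (39 + 72·x + 36·x^2) + (-4 - 4·x)·Dx + (4 + 8·x + 4·x^2)·Dx^2  (order 2).
h: a_k = -4, -2, 37/2, 35/4, -499/32, -367/64, 6549/1280, 4119/2560, -271401/286720, …
ICs: h(0) = -4, h′(0) = -2.

f: a_k = 2, 1, -1/4, 1/8, -5/64, 7/128, -21/512, 33/1024, -429/16384, …
g: a_k = -2, 0, 9, 0, -27/4, 0, 81/40, 0, -729/2240, …
Product ⇒ symmetric product L₀, ord ≤ 2.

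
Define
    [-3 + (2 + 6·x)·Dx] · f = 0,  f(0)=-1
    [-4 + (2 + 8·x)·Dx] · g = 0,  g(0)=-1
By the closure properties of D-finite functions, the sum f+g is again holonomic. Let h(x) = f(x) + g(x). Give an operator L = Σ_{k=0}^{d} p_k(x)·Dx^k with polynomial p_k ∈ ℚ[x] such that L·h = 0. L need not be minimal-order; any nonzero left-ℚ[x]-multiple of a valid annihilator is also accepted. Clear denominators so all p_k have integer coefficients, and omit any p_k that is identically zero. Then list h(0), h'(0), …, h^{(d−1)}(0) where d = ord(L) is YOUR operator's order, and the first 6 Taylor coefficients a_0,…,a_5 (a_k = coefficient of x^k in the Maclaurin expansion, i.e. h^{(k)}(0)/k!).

L = -6 + (7 + 24·x)·Dx + (2 + 14·x + 24·x^2)·Dx^2  (order 2).
h: a_k = -2, -7/2, 25/8, -91/16, 1685/128, -8869/256, …
ICs: h(0) = -2, h′(0) = -7/2.

f: a_k = -1, -3/2, 9/8, -27/16, 405/128, -1701/256, …
g: a_k = -1, -2, 2, -4, 10, -28, …
Weyl lclm of L_f,L_g ⇒ L₀ (ord ≤ 2).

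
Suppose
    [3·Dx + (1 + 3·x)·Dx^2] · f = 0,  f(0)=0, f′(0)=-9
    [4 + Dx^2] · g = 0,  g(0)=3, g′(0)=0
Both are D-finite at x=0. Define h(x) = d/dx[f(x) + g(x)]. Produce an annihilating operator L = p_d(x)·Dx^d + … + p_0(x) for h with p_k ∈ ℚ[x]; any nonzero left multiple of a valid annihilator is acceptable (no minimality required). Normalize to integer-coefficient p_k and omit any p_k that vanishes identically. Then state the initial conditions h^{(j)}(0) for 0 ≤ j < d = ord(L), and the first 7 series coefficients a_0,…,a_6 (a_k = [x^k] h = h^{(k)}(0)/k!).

L = (348 + 144·x + 216·x^2) + (44 + 180·x + 216·x^2 + 216·x^3)·Dx + (87 + 36·x + 54·x^2)·Dx^2 + (11 + 45·x + 54·x^2 + 54·x^3)·Dx^3  (order 3).
h: a_k = -9, 15, -81, 251, -729, 10927/5, -6561, …
ICs: h(0) = -9, h′(0) = 15, h′′(0) = -162.

f: a_k = 0, -9, 27/2, -27, 243/4, -729/5, 729/2, …
g: a_k = 3, 0, -6, 0, 2, 0, -4/15, …
h₀=f+g: left-lcm gives L₀, ord ≤ 4.
Differentiate: ansatz ord ≤ ord L₀ ⇒ L.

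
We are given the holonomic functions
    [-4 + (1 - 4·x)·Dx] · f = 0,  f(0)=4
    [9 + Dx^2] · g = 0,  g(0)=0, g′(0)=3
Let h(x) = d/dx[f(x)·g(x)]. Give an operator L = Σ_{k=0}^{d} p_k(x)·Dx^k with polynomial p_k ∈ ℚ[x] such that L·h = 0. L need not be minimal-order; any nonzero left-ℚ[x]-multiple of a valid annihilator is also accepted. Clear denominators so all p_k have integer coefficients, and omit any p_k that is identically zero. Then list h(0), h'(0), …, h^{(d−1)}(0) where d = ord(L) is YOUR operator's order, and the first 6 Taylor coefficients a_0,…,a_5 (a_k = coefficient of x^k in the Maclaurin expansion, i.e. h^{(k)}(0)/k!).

L = (-23 - 72·x + 144·x^2) + (-8 + 32·x)·Dx + (1 - 8·x + 16·x^2)·Dx^2  (order 2).
h: a_k = 12, 96, 522, 2784, 27921/2, 335052/5, …
ICs: h(0) = 12, h′(0) = 96.

f: a_k = 4, 16, 64, 256, 1024, 4096, …
g: a_k = 0, 3, 0, -9/2, 0, 81/40, …
L₀ := L_f ⊗_s L_g (sym. prod.), ord ≤ 2.
h=h₀': d/dx-closure on L₀ ⇒ L.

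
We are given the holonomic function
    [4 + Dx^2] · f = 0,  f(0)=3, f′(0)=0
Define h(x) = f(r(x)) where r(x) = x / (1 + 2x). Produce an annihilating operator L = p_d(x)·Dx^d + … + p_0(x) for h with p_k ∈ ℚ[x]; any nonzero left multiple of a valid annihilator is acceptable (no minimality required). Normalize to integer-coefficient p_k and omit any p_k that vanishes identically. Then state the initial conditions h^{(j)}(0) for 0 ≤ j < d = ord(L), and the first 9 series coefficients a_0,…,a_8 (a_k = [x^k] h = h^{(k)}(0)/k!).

L = 4 + (4 + 24·x + 48·x^2 + 32·x^3)·Dx + (1 + 8·x + 24·x^2 + 32·x^3 + 16·x^4)·Dx^2  (order 2).
h: a_k = 3, 0, -6, 24, -70, 176, -6004/15, 4176/5, -33398/21, …
ICs: h(0) = 3, h′(0) = 0.

f: a_k = 3, 0, -6, 0, 2, 0, -4/15, 0, 2/105, …
L₀ from L_f via x↦r, Dx↦r'^{-1}Dx.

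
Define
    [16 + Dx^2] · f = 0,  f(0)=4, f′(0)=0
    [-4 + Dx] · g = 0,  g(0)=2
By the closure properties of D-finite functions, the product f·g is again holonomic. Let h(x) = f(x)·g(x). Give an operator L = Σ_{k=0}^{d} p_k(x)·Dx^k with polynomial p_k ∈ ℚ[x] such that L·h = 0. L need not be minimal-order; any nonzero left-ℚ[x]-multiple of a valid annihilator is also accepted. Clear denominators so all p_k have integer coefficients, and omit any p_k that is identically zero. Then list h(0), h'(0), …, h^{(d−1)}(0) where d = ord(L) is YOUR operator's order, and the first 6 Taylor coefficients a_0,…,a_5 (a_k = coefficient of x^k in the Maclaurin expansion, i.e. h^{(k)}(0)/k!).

f: a_k = 4, 0, -32, 0, 128/3, 0, …
g: a_k = 2, 8, 16, 64/3, 64/3, 256/15, …
h₀=f·g: eliminate ⇒ L₀, order ≤ 2·1.
L = 32 - 8·Dx + Dx^2  (order 2).
h: a_k = 8, 32, 0, -512/3, -1024/3, -4096/15, …
ICs: h(0) = 8, h′(0) = 32.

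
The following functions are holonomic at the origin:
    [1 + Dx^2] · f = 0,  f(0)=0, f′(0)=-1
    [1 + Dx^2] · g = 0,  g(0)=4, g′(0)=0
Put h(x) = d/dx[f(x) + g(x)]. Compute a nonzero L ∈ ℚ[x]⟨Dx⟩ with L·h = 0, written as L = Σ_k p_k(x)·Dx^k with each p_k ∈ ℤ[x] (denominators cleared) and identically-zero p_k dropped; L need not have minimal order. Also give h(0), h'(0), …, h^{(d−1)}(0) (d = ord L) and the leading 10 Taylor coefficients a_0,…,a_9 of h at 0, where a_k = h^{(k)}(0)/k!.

L = 1 + Dx^2  (order 2).
h: a_k = -1, -4, 1/2, 2/3, -1/24, -1/30, 1/720, 1/1260, -1/40320, -1/90720, …
ICs: h(0) = -1, h′(0) = -4.

f: a_k = 0, -1, 0, 1/6, 0, -1/120, 0, 1/5040, 0, -1/362880, …
g: a_k = 4, 0, -2, 0, 1/6, 0, -1/180, 0, 1/10080, 0, …
L₀ := lclm(L_f,L_g); ord L₀ ≤ 2+2.
Derive L from L₀ (diff closure).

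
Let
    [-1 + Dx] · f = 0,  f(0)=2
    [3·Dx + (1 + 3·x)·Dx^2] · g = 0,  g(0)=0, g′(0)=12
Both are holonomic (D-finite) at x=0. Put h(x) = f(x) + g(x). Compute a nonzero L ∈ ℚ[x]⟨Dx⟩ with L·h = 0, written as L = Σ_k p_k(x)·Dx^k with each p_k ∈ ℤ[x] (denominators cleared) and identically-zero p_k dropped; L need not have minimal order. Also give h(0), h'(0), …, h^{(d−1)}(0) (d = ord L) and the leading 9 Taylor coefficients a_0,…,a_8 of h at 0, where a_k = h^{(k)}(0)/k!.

L = (-21 - 9·x)·Dx + (17 - 6·x - 9·x^2)·Dx^2 + (4 + 15·x + 9·x^2)·Dx^3  (order 3).
h: a_k = 2, 14, -17, 109/3, -971/12, 2333/12, -174959/360, 3149281/2520, -66134879/20160, …
ICs: h(0) = 2, h′(0) = 14, h′′(0) = -34.

f: a_k = 2, 2, 1, 1/3, 1/12, 1/60, 1/360, 1/2520, 1/20160, …
g: a_k = 0, 12, -18, 36, -81, 972/5, -486, 8748/7, -6561/2, …
L₀ := lclm(L_f,L_g); ord L₀ ≤ 1+2.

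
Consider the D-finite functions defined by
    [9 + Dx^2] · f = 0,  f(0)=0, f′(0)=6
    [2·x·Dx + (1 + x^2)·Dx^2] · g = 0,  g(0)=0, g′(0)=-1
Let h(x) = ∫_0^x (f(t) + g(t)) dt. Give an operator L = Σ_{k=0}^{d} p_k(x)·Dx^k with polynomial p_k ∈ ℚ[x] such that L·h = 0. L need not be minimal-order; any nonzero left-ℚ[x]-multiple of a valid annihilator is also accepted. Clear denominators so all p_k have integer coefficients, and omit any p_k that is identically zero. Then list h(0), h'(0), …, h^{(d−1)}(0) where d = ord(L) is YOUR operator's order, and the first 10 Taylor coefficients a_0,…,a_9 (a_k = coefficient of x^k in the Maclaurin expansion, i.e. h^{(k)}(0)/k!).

L = (-54·x + 540·x^3 + 162·x^5)·Dx^2 + (63 + 279·x^2 + 297·x^4 + 81·x^6)·Dx^3 + (-6·x + 60·x^3 + 18·x^5)·Dx^4 + (7 + 31·x^2 + 33·x^4 + 9·x^6)·Dx^5  (order 5).
h: a_k = 0, 0, 5/2, 0, -13/6, 0, 77/120, 0, -29/320, 0, …
ICs: h(0) = 0, h′(0) = 0, h′′(0) = 5, h′′′(0) = 0, h′′′′(0) = -52.

f: a_k = 0, 6, 0, -9, 0, 81/20, 0, -243/280, 0, 243/2240, …
g: a_k = 0, -1, 0, 1/3, 0, -1/5, 0, 1/7, 0, -1/9, …
L₀ := lclm(L_f,L_g); ord L₀ ≤ 2+2.
∫: right-multiply L₀ by Dx.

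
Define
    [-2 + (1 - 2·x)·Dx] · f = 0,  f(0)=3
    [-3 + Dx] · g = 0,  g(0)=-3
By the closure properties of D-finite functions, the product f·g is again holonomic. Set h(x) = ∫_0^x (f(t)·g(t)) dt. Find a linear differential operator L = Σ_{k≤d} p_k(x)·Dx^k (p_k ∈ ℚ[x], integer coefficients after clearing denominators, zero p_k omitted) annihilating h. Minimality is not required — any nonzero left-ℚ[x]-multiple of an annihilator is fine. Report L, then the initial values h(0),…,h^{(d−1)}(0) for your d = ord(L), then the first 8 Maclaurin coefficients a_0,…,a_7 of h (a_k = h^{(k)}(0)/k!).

L = (5 - 6·x)·Dx + (-1 + 2·x)·Dx^2  (order 2).
h: a_k = 0, -9, -45/2, -87/2, -603/8, -5067/40, -17133/80, -5895/16, …
ICs: h(0) = 0, h′(0) = -9.

f: a_k = 3, 6, 12, 24, 48, 96, 192, 384, …
g: a_k = -3, -9, -27/2, -27/2, -81/8, -243/40, -243/80, -729/560, …
Sym-product of L_f,L_g gives L₀ (≤ ord 1).
h=∫₀ˣh₀: take L = L₀·Dx.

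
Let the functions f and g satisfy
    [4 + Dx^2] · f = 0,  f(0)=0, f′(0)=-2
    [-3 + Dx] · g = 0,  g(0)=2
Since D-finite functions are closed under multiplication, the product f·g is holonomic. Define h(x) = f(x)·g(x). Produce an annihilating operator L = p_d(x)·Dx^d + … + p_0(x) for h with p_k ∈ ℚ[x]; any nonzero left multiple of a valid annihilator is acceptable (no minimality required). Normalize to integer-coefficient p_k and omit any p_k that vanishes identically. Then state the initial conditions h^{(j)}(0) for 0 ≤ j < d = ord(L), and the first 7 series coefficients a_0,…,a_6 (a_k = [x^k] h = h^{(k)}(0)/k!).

f: a_k = 0, -2, 0, 4/3, 0, -4/15, 0, …
g: a_k = 2, 6, 9, 9, 27/4, 81/20, 81/40, …
L₀ := L_f ⊗_s L_g (sym. prod.), ord ≤ 2.
L = 13 - 6·Dx + Dx^2  (order 2).
h: a_k = 0, -4, -12, -46/3, -10, -61/30, 23/10, …
ICs: h(0) = 0, h′(0) = -4.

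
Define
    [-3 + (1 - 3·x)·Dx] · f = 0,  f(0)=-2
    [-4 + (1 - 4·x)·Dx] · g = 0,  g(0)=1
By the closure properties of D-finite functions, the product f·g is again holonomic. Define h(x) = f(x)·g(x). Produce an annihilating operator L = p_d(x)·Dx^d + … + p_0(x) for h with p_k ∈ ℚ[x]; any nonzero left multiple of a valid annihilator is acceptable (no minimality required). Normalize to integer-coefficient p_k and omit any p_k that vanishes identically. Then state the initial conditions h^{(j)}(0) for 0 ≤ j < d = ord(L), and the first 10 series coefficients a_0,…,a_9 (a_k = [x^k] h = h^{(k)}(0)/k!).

f: a_k = -2, -6, -18, -54, -162, -486, -1458, -4374, -13122, -39366, …
g: a_k = 1, 4, 16, 64, 256, 1024, 4096, 16384, 65536, 262144, …
h₀=f·g: eliminate ⇒ L₀, order ≤ 1·1.
L = (-7 + 24·x) + (1 - 7·x + 12·x^2)·Dx  (order 1).
h: a_k = -2, -14, -74, -350, -1562, -6734, -28394, -117950, -484922, -1979054, …
ICs: h(0) = -2.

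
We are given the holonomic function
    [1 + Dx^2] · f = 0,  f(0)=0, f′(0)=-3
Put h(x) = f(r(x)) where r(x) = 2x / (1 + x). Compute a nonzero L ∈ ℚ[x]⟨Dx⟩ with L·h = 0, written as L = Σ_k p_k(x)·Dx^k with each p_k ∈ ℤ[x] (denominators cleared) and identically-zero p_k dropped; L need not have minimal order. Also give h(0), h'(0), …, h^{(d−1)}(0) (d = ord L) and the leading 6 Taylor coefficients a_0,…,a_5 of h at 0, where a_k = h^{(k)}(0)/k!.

L = 4 + (2 + 6·x + 6·x^2 + 2·x^3)·Dx + (1 + 4·x + 6·x^2 + 4·x^3 + x^4)·Dx^2  (order 2).
h: a_k = 0, -6, 6, -2, -6, 86/5, …
ICs: h(0) = 0, h′(0) = -6.

f: a_k = 0, -3, 0, 1/2, 0, -1/40, …
f∘r: x↦r, Dx↦Dx/r' in L_f ⇒ L₀.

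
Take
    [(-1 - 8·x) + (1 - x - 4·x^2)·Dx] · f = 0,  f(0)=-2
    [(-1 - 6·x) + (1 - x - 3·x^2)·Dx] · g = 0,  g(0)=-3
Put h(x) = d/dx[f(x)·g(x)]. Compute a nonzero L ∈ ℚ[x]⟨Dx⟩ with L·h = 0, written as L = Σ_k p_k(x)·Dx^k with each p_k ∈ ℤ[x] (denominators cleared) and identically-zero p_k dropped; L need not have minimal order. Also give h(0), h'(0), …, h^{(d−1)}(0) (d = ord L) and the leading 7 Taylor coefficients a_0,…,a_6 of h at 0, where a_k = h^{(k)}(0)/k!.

L = (20 + 30·x - 12·x^2 - 768·x^3 - 708·x^4 + 2520·x^5 + 2880·x^6) + (-2 - 8·x + 57·x^2 + 64·x^3 - 330·x^4 - 285·x^5 + 588·x^6 + 576·x^7)·Dx  (order 1).
h: a_k = 12, 120, 450, 2016, 6720, 23652, 74340, …
ICs: h(0) = 12.

f: a_k = -2, -2, -10, -18, -58, -130, -362, …
g: a_k = -3, -3, -12, -21, -57, -120, -291, …
Sym-product of L_f,L_g gives L₀ (≤ ord 1).
Derive L from L₀ (diff closure).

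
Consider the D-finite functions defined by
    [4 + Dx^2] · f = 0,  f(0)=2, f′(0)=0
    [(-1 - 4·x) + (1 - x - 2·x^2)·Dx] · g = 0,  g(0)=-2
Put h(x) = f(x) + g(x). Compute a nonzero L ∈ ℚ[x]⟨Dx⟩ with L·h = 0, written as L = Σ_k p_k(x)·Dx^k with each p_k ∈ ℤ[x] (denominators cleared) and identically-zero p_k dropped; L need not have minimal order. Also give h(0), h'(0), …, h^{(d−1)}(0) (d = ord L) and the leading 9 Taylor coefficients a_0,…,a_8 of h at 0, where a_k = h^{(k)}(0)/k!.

L = (-68 - 304·x - 200·x^2 - 320·x^3 - 160·x^4 - 128·x^5) + (20 - 12·x - 24·x^2 - 8·x^3 - 48·x^4 - 96·x^5 - 64·x^6)·Dx + (-17 - 76·x - 50·x^2 - 80·x^3 - 40·x^4 - 32·x^5)·Dx^2 + (5 - 3·x - 6·x^2 - 2·x^3 - 12·x^4 - 24·x^5 - 16·x^6)·Dx^3  (order 3).
h: a_k = 0, -2, -10, -10, -62/3, -42, -3878/45, -170, -107726/315, …
ICs: h(0) = 0, h′(0) = -2, h′′(0) = -20.

f: a_k = 2, 0, -4, 0, 4/3, 0, -8/45, 0, 4/315, …
g: a_k = -2, -2, -6, -10, -22, -42, -86, -170, -342, …
L₀ := lclm(L_f,L_g); ord L₀ ≤ 2+1.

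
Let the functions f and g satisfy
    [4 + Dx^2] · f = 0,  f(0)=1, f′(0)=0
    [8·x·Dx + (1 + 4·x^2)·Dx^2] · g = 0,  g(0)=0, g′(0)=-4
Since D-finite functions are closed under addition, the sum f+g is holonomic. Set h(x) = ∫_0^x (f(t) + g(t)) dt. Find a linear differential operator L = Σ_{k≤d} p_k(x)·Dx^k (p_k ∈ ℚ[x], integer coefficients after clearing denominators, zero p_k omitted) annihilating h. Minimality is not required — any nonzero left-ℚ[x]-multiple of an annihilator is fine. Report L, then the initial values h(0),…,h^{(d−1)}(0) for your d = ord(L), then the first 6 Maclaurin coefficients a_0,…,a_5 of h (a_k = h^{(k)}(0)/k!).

f: a_k = 1, 0, -2, 0, 2/3, 0, …
g: a_k = 0, -4, 0, 16/3, 0, -64/5, …
f+g: L₀ = lclm(L_f,L_g), ord ≤ 2+2.
∫: right-multiply L₀ by Dx.
L = (-352·x + 1792·x^3 + 512·x^5)·Dx^2 + (-4 + 112·x^2 + 576·x^4 + 256·x^6)·Dx^3 + (-88·x + 448·x^3 + 128·x^5)·Dx^4 + (-1 + 28·x^2 + 144·x^4 + 64·x^6)·Dx^5  (order 5).
h: a_k = 0, 1, -2, -2/3, 4/3, 2/15, …
ICs: h(0) = 0, h′(0) = 1, h′′(0) = -4, h′′′(0) = -4, h′′′′(0) = 32.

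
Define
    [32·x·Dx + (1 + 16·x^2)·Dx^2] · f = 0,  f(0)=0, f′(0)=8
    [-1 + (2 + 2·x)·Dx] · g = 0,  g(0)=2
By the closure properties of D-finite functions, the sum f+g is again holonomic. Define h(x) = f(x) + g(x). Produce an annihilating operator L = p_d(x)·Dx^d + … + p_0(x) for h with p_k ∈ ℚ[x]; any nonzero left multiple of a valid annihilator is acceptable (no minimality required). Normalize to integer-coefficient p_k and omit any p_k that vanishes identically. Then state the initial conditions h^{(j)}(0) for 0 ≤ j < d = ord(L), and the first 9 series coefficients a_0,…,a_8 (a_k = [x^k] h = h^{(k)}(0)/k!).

L = (-64 - 160·x + 3072·x^2 + 1536·x^3)·Dx + (-131 - 256·x + 5920·x^2 + 12288·x^3 + 5376·x^4)·Dx^2 + (-2 + 126·x + 192·x^2 + 2112·x^3 + 3584·x^4 + 1536·x^5)·Dx^3  (order 3).
h: a_k = 2, 9, -1/4, -1021/24, -5/64, 262179/640, -21/512, -33554201/7168, -429/16384, …
ICs: h(0) = 2, h′(0) = 9, h′′(0) = -1/2.

f: a_k = 0, 8, 0, -128/3, 0, 2048/5, 0, -32768/7, 0, …
g: a_k = 2, 1, -1/4, 1/8, -5/64, 7/128, -21/512, 33/1024, -429/16384, …
Weyl lclm of L_f,L_g ⇒ L₀ (ord ≤ 3).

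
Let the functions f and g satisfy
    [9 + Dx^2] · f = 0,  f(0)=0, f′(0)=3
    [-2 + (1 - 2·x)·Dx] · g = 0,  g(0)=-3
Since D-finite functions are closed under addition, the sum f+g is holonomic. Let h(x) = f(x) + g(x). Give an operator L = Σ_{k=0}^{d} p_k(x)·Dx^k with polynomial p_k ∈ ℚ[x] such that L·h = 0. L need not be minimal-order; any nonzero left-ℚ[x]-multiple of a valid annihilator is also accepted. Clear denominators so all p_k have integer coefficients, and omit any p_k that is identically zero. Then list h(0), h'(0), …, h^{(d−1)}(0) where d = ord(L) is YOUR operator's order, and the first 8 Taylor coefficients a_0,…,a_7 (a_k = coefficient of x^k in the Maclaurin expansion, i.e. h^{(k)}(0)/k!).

f: a_k = 0, 3, 0, -9/2, 0, 81/40, 0, -243/560, …
g: a_k = -3, -6, -12, -24, -48, -96, -192, -384, …
L₀ := lclm(L_f,L_g); ord L₀ ≤ 2+1.
L = (-594 + 648·x - 648·x^2) + (153 - 630·x + 972·x^2 - 648·x^3)·Dx + (-66 + 72·x - 72·x^2)·Dx^2 + (17 - 70·x + 108·x^2 - 72·x^3)·Dx^3  (order 3).
h: a_k = -3, -3, -12, -57/2, -48, -3759/40, -192, -215283/560, …
ICs: h(0) = -3, h′(0) = -3, h′′(0) = -24.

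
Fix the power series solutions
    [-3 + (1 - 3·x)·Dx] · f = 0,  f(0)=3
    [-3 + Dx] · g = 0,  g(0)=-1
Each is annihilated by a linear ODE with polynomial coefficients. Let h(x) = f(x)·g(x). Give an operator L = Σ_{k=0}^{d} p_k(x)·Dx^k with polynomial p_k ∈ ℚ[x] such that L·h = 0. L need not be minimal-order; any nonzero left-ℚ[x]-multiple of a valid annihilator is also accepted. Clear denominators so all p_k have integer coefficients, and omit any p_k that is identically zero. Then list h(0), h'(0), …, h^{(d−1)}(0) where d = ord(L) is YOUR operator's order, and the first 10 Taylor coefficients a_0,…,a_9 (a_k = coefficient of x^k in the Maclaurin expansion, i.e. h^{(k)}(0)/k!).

f: a_k = 3, 9, 27, 81, 243, 729, 2187, 6561, 19683, 59049, …
g: a_k = -1, -3, -9/2, -9/2, -27/8, -81/40, -81/80, -243/560, -729/4480, -243/4480, …
L₀ := L_f ⊗_s L_g (sym. prod.), ord ≤ 1.
L = (6 - 9·x) + (-1 + 3·x)·Dx  (order 1).
h: a_k = -3, -18, -135/2, -216, -5265/8, -39609/20, -475551/80, -499365/28, -239697387/4480, -71909289/448, …
ICs: h(0) = -3.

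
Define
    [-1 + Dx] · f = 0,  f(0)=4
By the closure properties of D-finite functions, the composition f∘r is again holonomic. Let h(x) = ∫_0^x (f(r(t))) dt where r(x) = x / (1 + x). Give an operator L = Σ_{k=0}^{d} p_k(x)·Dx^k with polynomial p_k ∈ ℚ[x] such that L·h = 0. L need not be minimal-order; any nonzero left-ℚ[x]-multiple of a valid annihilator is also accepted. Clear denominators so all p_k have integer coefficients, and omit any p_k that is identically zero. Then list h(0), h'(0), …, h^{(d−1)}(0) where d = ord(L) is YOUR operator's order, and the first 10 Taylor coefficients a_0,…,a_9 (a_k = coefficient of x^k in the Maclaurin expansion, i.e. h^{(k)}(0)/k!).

L = -Dx + (1 + 2·x + x^2)·Dx^2  (order 2).
h: a_k = 0, 4, 2, -2/3, 1/6, 1/30, -19/180, 151/1260, -1091/10080, 7841/90720, …
ICs: h(0) = 0, h′(0) = 4.

f: a_k = 4, 4, 2, 2/3, 1/6, 1/30, 1/180, 1/1260, 1/10080, 1/90720, …
Substitute x→r, Dx→(1/r')Dx; clear ⇒ L₀.
Integrate: L := L₀·Dx.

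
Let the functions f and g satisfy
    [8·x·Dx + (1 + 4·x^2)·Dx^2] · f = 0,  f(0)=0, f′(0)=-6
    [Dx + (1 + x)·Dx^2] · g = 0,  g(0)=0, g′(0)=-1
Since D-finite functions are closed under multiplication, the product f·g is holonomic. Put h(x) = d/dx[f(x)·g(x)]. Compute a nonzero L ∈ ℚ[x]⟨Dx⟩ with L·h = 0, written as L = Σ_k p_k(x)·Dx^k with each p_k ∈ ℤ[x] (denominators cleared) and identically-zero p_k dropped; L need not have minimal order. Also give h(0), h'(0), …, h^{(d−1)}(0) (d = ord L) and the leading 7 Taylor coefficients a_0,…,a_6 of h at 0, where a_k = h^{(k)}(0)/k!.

L = (288 + 560·x + 3584·x^2 + 8640·x^3 + 7680·x^4 + 3328·x^5 + 1024·x^7) + (258 + 1840·x + 6992·x^2 + 19264·x^3 + 29440·x^4 + 23808·x^5 + 8960·x^6 + 3072·x^7 + 3584·x^8)·Dx + (36 + 628·x + 2496·x^2 + 6192·x^3 + 12288·x^4 + 15936·x^5 + 12288·x^6 + 5376·x^7 + 3072·x^8 + 2048·x^9)·Dx^2 + (17 + 66·x + 241·x^2 + 608·x^3 + 1152·x^4 + 1728·x^5 + 2016·x^6 + 1536·x^7 + 768·x^8 + 512·x^9 + 256·x^10)·Dx^3  (order 3).
h: a_k = 0, 12, -9, -24, 25/2, 532/5, -301/5, …
ICs: h(0) = 0, h′(0) = 12, h′′(0) = -18.

f: a_k = 0, -6, 0, 8, 0, -96/5, 0, …
g: a_k = 0, -1, 1/2, -1/3, 1/4, -1/5, 1/6, …
f·g: L₀ = L_f ⊗_s L_g, ord ≤ 2·2.
Derive L from L₀ (diff closure).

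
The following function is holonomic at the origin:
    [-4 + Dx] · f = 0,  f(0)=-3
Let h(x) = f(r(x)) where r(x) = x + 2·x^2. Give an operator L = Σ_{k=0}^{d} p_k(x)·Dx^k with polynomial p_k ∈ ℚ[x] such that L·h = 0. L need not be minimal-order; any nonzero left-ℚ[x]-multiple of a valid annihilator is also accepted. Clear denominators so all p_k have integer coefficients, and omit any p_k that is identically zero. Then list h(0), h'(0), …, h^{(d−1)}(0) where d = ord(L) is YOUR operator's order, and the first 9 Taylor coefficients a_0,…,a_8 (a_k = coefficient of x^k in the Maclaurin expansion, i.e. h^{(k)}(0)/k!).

L = (-4 - 16·x) + Dx  (order 1).
h: a_k = -3, -12, -48, -128, -320, -3328/5, -19456/15, -237568/105, -391168/105, …
ICs: h(0) = -3.

f: a_k = -3, -12, -24, -32, -32, -128/5, -256/15, -1024/105, -512/105, …
h₀=f(r): pull back L_f along r ⇒ L₀.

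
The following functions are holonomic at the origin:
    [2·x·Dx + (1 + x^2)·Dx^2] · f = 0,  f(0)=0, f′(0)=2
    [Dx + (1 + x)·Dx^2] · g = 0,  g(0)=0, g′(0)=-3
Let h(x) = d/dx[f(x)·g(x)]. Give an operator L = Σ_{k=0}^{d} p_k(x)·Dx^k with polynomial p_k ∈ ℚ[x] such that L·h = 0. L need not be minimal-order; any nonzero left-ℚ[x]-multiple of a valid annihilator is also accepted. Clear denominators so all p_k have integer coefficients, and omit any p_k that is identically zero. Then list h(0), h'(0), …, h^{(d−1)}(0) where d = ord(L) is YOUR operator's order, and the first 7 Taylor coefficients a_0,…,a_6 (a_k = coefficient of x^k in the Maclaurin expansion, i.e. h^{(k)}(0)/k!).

f: a_k = 0, 2, 0, -2/3, 0, 2/5, 0, …
g: a_k = 0, -3, 3/2, -1, 3/4, -3/5, 1/2, …
f·g: L₀ = L_f ⊗_s L_g, ord ≤ 2·2.
Differentiate: ansatz ord ≤ ord L₀ ⇒ L.
L = (24 + 44·x + 80·x^2 + 156·x^3 + 120·x^4 + 52·x^5 + 4·x^7) + (18 + 124·x + 308·x^2 + 484·x^3 + 544·x^4 + 372·x^5 + 140·x^6 + 12·x^7 + 14·x^8)·Dx + (12 + 64·x + 192·x^2 + 312·x^3 + 360·x^4 + 312·x^5 + 192·x^6 + 72·x^7 + 12·x^8 + 8·x^9)·Dx^2 + (5 + 18·x + 37·x^2 + 56·x^3 + 66·x^4 + 60·x^5 + 42·x^6 + 24·x^7 + 9·x^8 + 2·x^9 + x^10)·Dx^3  (order 3).
h: a_k = 0, -12, 9, 0, 5/2, -52/5, 77/10, …
ICs: h(0) = 0, h′(0) = -12, h′′(0) = 18.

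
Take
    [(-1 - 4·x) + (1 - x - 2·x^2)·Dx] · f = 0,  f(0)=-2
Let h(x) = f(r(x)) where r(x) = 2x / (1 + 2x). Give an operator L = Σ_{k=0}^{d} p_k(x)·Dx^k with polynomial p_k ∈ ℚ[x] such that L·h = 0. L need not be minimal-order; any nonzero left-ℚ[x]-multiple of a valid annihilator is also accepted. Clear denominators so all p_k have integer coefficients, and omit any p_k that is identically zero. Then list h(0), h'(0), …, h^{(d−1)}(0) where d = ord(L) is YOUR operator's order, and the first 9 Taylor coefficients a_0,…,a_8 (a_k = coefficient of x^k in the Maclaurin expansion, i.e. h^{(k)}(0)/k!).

L = (2 + 20·x) + (-1 - 4·x + 4·x^2 + 16·x^3)·Dx  (order 1).
h: a_k = -2, -4, -16, 0, -128, 256, -1536, 5120, -22528, …
ICs: h(0) = -2.

f: a_k = -2, -2, -6, -10, -22, -42, -86, -170, -342, …
f∘r: x↦r, Dx↦Dx/r' in L_f ⇒ L₀.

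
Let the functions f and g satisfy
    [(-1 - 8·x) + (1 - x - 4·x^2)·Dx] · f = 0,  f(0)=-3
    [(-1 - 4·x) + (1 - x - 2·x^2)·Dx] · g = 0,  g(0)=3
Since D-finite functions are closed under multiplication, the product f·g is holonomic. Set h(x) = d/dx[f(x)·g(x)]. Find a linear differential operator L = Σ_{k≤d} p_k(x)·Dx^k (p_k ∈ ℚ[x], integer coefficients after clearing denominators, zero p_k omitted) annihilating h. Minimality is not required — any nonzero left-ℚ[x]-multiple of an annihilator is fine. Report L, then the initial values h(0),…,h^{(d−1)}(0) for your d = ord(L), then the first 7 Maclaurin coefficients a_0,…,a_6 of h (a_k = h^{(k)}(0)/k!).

L = (9 + 12·x - 9·x^2 - 272·x^3 - 144·x^4 + 720·x^5 + 640·x^6) + (-1 - 3·x + 24·x^2 + 17·x^3 - 115·x^4 - 66·x^5 + 168·x^6 + 128·x^7)·Dx  (order 1).
h: a_k = -18, -162, -594, -2484, -8010, -26838, -81522, …
ICs: h(0) = -18.

f: a_k = -3, -3, -15, -27, -87, -195, -543, …
g: a_k = 3, 3, 9, 15, 33, 63, 129, …
L₀ := L_f ⊗_s L_g (sym. prod.), ord ≤ 1.
Derive L from L₀ (diff closure).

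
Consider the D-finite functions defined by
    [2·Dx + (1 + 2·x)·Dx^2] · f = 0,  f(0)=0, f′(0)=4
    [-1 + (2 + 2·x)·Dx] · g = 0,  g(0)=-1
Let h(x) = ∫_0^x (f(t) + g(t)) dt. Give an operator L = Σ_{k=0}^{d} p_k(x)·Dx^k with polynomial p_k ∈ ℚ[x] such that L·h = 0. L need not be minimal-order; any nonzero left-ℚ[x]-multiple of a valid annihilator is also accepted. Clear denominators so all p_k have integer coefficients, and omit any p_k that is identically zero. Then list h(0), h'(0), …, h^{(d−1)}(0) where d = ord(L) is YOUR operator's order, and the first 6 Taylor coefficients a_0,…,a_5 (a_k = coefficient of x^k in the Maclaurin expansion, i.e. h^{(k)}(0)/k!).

L = (10 + 4·x)·Dx^2 + (29 + 52·x + 20·x^2)·Dx^3 + (6 + 22·x + 24·x^2 + 8·x^3)·Dx^4  (order 4).
h: a_k = 0, -1, 7/4, -31/24, 253/192, -1019/640, …
ICs: h(0) = 0, h′(0) = -1, h′′(0) = 7/2, h′′′(0) = -31/4.

f: a_k = 0, 4, -4, 16/3, -8, 64/5, …
g: a_k = -1, -1/2, 1/8, -1/16, 5/128, -7/256, …
L₀ := lclm(L_f,L_g); ord L₀ ≤ 2+1.
h=∫h₀ ⇒ L = L₀·Dx.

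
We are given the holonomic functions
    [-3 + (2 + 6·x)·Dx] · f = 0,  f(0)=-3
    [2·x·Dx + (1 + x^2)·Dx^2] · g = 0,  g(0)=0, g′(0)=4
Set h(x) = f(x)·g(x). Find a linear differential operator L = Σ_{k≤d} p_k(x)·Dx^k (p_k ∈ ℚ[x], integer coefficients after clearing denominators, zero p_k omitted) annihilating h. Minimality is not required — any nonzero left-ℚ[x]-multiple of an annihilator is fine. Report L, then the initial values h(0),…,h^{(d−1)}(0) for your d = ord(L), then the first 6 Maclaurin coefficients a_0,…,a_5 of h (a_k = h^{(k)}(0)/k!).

L = (27 - 12·x - 9·x^2) + (-12 - 28·x + 36·x^2 + 36·x^3)·Dx + (4 + 24·x + 40·x^2 + 24·x^3 + 36·x^4)·Dx^2  (order 2).
h: a_k = 0, -12, -18, 35/2, -57/4, 4971/160, …
ICs: h(0) = 0, h′(0) = -12.

f: a_k = -3, -9/2, 27/8, -81/16, 1215/128, -5103/256, …
g: a_k = 0, 4, 0, -4/3, 0, 4/5, …
Product ⇒ symmetric product L₀, ord ≤ 2.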